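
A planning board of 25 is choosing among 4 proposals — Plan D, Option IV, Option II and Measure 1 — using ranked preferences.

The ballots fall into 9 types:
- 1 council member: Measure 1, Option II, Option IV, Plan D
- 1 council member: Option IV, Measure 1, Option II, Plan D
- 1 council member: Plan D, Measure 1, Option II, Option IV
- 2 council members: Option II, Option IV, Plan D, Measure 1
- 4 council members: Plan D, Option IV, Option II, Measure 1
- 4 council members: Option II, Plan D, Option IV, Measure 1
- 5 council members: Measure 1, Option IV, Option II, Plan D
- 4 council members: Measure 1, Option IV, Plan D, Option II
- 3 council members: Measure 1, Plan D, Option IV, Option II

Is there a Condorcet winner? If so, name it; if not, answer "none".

Pairwise majorities:
Plan D vs Option IV: Plan D is ranked higher on 1+4+4+3 = 12 ballots, Option IV on 13. Option IV wins 13–12.
Plan D vs Option II: Plan D preferred on 1+4+4+3 = 12 ballots; Option II wins 13–12.
Plan D vs Measure 1: 11 to 14, Measure 1.
Option IV vs Option II: Option IV preferred on 1+4+5+4+3 = 17 ballots; Option IV wins 17–8.
Option IV vs Measure 1: Option IV preferred on 1+2+4+4 = 11 ballots; Measure 1 wins 14–11.
Option II vs Measure 1: Option II preferred on 2+4+4 = 10 ballots; Measure 1 wins 15–10.
Measure 1 beats each of Plan D, Option IV, Option II — Measure 1 is the Condorcet winner.

Measure 1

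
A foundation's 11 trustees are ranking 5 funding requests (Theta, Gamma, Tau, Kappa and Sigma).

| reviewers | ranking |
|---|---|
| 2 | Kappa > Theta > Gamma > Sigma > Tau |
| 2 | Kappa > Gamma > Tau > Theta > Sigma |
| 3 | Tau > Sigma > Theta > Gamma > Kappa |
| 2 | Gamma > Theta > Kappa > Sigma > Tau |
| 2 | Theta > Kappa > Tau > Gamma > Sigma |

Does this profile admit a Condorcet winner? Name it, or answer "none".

Pairwise majorities:
Theta–Gamma: Theta 7–4.
Theta–Tau: Theta 6–5.
Theta vs Kappa: Theta wins 7–4.
Theta–Sigma: Theta 8–3.
Gamma vs Tau: Gamma, 6–5.
Gamma vs Kappa: Kappa wins 6–5.
Gamma vs Sigma: Gamma, 8–3.
Tau–Kappa: Kappa 8–3.
Tau vs Sigma: Tau wins 7–4.
Kappa vs Sigma: Kappa wins 8–3.
Only Theta has no losses; Theta is the Condorcet winner.

Theta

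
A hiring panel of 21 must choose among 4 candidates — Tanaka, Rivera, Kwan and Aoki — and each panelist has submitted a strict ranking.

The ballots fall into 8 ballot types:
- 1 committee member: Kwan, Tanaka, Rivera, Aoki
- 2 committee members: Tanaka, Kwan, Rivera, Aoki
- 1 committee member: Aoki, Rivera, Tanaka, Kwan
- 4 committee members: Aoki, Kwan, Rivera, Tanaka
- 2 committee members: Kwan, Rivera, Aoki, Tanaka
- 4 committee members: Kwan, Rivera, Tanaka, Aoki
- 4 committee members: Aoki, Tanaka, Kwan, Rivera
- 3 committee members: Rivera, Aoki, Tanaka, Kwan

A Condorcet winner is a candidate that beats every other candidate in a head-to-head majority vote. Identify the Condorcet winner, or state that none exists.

none

Pairwise majorities:
Tanaka vs Rivera: Tanaka is ranked higher on 1+2+4 = 7 ballots, Rivera on 14. Rivera wins 14–7.
Tanaka vs Kwan: 10 to 11, Kwan.
Tanaka vs Aoki: 7 to 14, Aoki.
Rivera vs Kwan: 1+3 = 4 for Rivera, 17 for Kwan — Kwan by 17–4.
Rivera vs Aoki: 12 to 9, Rivera.
Kwan vs Aoki: Kwan preferred on 1+2+2+4 = 9 ballots; Aoki wins 12–9.
Every candidate loses at least once (Tanaka loses to Rivera; Rivera loses to Kwan; Kwan loses to Aoki; Aoki loses to Rivera). The majority relation contains the cycle Rivera beats Aoki beats Kwan beats Rivera, so there is no Condorcet winner.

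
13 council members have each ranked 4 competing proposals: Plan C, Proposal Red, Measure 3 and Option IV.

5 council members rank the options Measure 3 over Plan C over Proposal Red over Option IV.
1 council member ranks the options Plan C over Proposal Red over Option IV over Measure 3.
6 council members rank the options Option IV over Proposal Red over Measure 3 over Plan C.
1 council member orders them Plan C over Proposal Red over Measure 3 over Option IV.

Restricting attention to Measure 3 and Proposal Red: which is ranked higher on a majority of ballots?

Ballots ranking Measure 3 above Proposal Red: 5.
Ballots ranking Proposal Red above Measure 3: 13 − 5 = 8.
Proposal Red wins the head-to-head 8–5.

Proposal Red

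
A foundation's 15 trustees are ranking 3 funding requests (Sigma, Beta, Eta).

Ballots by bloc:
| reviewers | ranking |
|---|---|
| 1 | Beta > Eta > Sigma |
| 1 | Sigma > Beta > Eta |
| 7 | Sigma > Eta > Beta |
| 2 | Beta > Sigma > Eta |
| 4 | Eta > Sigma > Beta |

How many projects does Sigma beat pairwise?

Sigma against each rival (15 reviewers):
Sigma–Beta: Sigma 12–3.
Sigma vs Eta: Sigma wins 10–5.
Sigma beats Beta, Eta — 2 pairwise wins.

2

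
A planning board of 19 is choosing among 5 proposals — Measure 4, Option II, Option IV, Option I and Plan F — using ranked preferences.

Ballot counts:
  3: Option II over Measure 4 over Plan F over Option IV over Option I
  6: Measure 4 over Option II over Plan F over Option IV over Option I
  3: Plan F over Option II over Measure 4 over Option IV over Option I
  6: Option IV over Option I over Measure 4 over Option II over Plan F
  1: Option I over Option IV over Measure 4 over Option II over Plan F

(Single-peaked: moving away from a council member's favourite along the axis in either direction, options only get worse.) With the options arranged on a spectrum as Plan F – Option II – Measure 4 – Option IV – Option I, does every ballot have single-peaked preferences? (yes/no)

Axis positions: Plan F=1, Option II=2, Measure 4=3, Option IV=4, Option I=5.
Faction 1 (peak Option II at position 2): ranking walks positions 2-3-1-4-5, expanding outward from the peak — single-peaked.
Faction 2 (peak Measure 4 at position 3): ranking walks positions 3-2-1-4-5, expanding outward from the peak — single-peaked.
Faction 3 (peak Plan F at position 1): ranking walks positions 1-2-3-4-5, expanding outward from the peak — single-peaked.
Faction 4 (peak Option IV at position 4): ranking walks positions 4-5-3-2-1, expanding outward from the peak — single-peaked.
Faction 5 (peak Option I at position 5): ranking walks positions 5-4-3-2-1, expanding outward from the peak — single-peaked.
Every ranking is single-peaked on this axis.

yes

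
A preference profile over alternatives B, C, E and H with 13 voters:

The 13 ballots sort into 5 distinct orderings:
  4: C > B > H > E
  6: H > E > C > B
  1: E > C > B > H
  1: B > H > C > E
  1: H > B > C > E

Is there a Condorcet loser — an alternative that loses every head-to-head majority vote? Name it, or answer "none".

B

Pairwise majorities:
B–C: C 11–2.
B vs E: E wins 7–6.
B vs H: 6 to 7, H.
C vs E: E, 7–6.
C vs H: H wins 8–5.
E vs H: E is ranked higher on 1 ballot, H on 12. H wins 12–1.
B loses to every other alternative — it is the Condorcet loser.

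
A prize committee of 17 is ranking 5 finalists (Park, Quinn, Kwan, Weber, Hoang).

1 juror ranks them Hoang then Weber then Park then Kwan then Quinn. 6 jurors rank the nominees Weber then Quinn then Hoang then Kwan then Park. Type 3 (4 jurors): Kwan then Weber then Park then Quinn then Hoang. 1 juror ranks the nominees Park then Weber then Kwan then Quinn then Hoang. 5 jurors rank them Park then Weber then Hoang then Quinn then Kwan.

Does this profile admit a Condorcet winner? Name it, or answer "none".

Check each pair by majority over 17 ballots:
Park–Quinn: Park 11–6.
Park vs Kwan: Park is ranked higher on 1+1+5 = 7 ballots, Kwan on 10. Kwan wins 10–7.
Park vs Weber: Weber wins 11–6.
Park vs Hoang: 10 to 7, Park.
Quinn vs Kwan: 11 to 6, Quinn.
Quinn vs Weber: 0 to 17, Weber.
Quinn vs Hoang: 6+4+1 = 11 for Quinn, 6 for Hoang — Quinn by 11–6.
Kwan vs Weber: Kwan preferred on 4 ballots; Weber wins 13–4.
Kwan vs Hoang: 5 to 12, Hoang.
Weber vs Hoang: 6+4+1+5 = 16 for Weber, 1 for Hoang — Weber by 16–1.
Weber defeats every rival head-to-head and is the Condorcet winner.

Weber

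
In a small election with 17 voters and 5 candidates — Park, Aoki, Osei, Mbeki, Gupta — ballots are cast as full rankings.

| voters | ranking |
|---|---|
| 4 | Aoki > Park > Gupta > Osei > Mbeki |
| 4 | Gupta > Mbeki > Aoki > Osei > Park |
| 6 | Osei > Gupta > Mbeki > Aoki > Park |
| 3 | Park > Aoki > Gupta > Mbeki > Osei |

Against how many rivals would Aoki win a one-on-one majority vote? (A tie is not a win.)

Aoki against each rival (17 voters):
Aoki vs Park: Aoki, 14–3.
Aoki vs Osei: 4+4+3 = 11 for Aoki, 6 for Osei — Aoki by 11–6.
Aoki–Mbeki: Mbeki 10–7.
Aoki vs Gupta: 7 to 10, Gupta.
Aoki beats Park, Osei; loses to Mbeki, Gupta — 2 pairwise wins.

2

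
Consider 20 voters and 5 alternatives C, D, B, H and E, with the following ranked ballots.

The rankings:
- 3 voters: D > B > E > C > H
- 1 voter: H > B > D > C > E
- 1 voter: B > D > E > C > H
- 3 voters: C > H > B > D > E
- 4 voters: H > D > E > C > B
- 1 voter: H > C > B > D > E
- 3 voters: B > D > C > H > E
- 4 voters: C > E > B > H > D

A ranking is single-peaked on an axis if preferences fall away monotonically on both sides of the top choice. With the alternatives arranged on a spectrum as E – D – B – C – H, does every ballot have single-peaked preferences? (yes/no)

Axis positions: E=1, D=2, B=3, C=4, H=5.
Faction 1 (peak D at position 2): ranking walks positions 2-3-1-4-5, expanding outward from the peak — single-peaked.
Faction 2: ranking walks positions 5-3-2-4-1; B is ranked above C even though C lies between B and the peak H on the axis — preferences dip and rise again. Not single-peaked.
Faction 3 (peak B at position 3): ranking walks positions 3-2-1-4-5, expanding outward from the peak — single-peaked.
Faction 4 (peak C at position 4): ranking walks positions 4-5-3-2-1, expanding outward from the peak — single-peaked.
Faction 5: ranking walks positions 5-2-1-4-3; D is ranked above C even though C lies between D and the peak H on the axis — preferences dip and rise again. Not single-peaked.
Faction 6 (peak H at position 5): ranking walks positions 5-4-3-2-1, expanding outward from the peak — single-peaked.
Faction 7 (peak B at position 3): ranking walks positions 3-2-4-5-1, expanding outward from the peak — single-peaked.
Faction 8: ranking walks positions 4-1-3-5-2; E is ranked above B even though B lies between E and the peak C on the axis — preferences dip and rise again. Not single-peaked.
Faction 2 violates single-peakedness, so the profile is not single-peaked on this axis.

no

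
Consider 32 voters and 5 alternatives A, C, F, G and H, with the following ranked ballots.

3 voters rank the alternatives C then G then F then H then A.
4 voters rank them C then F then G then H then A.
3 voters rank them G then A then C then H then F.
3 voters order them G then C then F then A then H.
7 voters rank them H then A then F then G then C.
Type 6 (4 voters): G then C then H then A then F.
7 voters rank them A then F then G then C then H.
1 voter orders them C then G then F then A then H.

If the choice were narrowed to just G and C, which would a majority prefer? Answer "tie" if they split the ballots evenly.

Ballots ranking G above C: 3 + 3 + 7 + 4 + 7 = 24.
Ballots ranking C above G: 32 − 24 = 8.
G wins the head-to-head 24–8.

G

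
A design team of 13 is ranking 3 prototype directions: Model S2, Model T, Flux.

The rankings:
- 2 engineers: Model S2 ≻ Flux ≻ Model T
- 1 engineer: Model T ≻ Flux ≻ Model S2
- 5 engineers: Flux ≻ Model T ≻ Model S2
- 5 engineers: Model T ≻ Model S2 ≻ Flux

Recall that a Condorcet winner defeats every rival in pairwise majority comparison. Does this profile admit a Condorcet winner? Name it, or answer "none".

none

Head-to-head results (13 engineers):
Model S2 vs Model T: Model T wins 11–2.
Model S2 vs Flux: Model S2, 7–6.
Model T vs Flux: Flux wins 7–6.
No design is unbeaten: Model S2 loses to Model T; Model T loses to Flux; Flux loses to Model S2. In particular Model S2 beats Flux beats Model T beats Model S2 is a majority cycle — no Condorcet winner exists.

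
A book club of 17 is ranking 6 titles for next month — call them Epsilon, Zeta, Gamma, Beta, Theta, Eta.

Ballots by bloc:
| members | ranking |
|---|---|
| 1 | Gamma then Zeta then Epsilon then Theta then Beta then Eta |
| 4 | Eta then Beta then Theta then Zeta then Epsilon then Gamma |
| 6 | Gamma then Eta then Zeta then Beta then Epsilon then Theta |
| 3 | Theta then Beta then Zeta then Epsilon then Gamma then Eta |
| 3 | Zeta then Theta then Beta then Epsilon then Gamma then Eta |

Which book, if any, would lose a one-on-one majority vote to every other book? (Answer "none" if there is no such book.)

none

Pairwise majorities:
Epsilon–Zeta: Zeta 17–0.
Epsilon vs Gamma: 10 to 7, Epsilon.
Epsilon vs Beta: 1 to 16, Beta.
Epsilon vs Theta: Epsilon is ranked higher on 1+6 = 7 ballots, Theta on 10. Theta wins 10–7.
Epsilon vs Eta: Eta, 10–7.
Zeta vs Gamma: Zeta is ranked higher on 4+3+3 = 10 ballots, Gamma on 7. Zeta wins 10–7.
Zeta vs Beta: Zeta wins 10–7.
Zeta vs Theta: Zeta preferred on 1+6+3 = 10 ballots; Zeta wins 10–7.
Zeta vs Eta: Eta wins 10–7.
Gamma vs Beta: Beta, 10–7.
Gamma vs Theta: Gamma is ranked higher on 1+6 = 7 ballots, Theta on 10. Theta wins 10–7.
Gamma–Eta: Gamma 13–4.
Beta vs Theta: Beta, 10–7.
Beta–Eta: Eta 10–7.
Theta vs Eta: 1+3+3 = 7 for Theta, 10 for Eta — Eta by 10–7.
Each book has at least one pairwise win (Epsilon beats Gamma; Zeta beats Epsilon; Gamma beats Eta; Beta beats Epsilon; Theta beats Epsilon; Eta beats Epsilon) — no Condorcet loser.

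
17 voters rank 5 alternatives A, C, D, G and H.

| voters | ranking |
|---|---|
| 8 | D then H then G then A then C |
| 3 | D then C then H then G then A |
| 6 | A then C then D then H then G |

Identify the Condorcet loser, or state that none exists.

none

Pairwise majorities:
A vs C: A wins 14–3.
A vs D: D wins 11–6.
A vs G: 6 to 11, G.
A vs H: A is ranked higher on 6 ballots, H on 11. H wins 11–6.
C–D: D 11–6.
C–G: C 9–8.
C vs H: C preferred on 3+6 = 9 ballots; C wins 9–8.
D vs G: D preferred on 8+3+6 = 17 ballots; D wins 17–0.
D–H: D 17–0.
G–H: H 17–0.
Every alternative wins at least one matchup (A beats C; C beats G; D beats A; G beats A; H beats A), so there is no Condorcet loser.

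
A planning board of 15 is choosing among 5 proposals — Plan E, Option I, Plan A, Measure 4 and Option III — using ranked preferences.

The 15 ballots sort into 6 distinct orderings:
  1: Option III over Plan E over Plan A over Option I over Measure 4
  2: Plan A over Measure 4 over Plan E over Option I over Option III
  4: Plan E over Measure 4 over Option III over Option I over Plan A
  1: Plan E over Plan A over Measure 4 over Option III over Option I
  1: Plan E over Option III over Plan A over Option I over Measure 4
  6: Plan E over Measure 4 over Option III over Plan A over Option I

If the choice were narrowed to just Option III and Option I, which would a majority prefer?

Ballots ranking Option III above Option I: 1 + 4 + 1 + 1 + 6 = 13.
Ballots ranking Option I above Option III: 15 − 13 = 2.
Option III wins the head-to-head 13–2.

Option III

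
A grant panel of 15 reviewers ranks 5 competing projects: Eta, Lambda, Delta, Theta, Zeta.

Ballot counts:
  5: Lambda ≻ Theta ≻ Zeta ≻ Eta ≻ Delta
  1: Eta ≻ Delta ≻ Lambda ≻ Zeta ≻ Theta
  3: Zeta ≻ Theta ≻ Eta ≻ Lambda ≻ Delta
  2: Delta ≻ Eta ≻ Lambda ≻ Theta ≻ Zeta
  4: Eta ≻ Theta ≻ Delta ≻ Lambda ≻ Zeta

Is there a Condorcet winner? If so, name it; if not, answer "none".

Check each pair by majority over 15 ballots:
Eta vs Lambda: 1+3+2+4 = 10 for Eta, 5 for Lambda — Eta by 10–5.
Eta vs Delta: Eta is ranked higher on 5+1+3+4 = 13 ballots, Delta on 2. Eta wins 13–2.
Eta vs Theta: 7 to 8, Theta.
Eta vs Zeta: 7 to 8, Zeta.
Lambda vs Delta: Lambda preferred on 5+3 = 8 ballots; Lambda wins 8–7.
Lambda vs Theta: Lambda preferred on 5+1+2 = 8 ballots; Lambda wins 8–7.
Lambda vs Zeta: Lambda preferred on 5+1+2+4 = 12 ballots; Lambda wins 12–3.
Delta vs Theta: Delta is ranked higher on 1+2 = 3 ballots, Theta on 12. Theta wins 12–3.
Delta vs Zeta: 7 to 8, Zeta.
Theta vs Zeta: Theta is ranked higher on 5+2+4 = 11 ballots, Zeta on 4. Theta wins 11–4.
Each project drops at least one matchup (Eta loses to Theta; Lambda loses to Eta; Delta loses to Eta; Theta loses to Lambda; Zeta loses to Lambda); the cycle Eta beats Lambda beats Theta beats Eta rules out a Condorcet winner.

none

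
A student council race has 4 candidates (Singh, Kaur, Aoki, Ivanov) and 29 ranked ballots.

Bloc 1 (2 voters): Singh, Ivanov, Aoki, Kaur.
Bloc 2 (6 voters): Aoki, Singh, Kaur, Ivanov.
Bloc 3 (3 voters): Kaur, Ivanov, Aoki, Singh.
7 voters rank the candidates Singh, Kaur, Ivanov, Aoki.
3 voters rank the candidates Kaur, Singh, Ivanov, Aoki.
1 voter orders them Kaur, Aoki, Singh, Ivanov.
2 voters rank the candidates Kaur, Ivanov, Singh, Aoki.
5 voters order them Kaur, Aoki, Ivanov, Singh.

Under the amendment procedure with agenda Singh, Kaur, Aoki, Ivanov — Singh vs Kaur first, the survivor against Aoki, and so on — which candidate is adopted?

Round 1: Singh vs Kaur — 15–14, Singh advances.
Round 2: Singh vs Aoki — 14–15, Aoki advances.
Round 3: Aoki vs Ivanov — 12–17, Ivanov advances.
Ivanov survives the agenda.

Ivanov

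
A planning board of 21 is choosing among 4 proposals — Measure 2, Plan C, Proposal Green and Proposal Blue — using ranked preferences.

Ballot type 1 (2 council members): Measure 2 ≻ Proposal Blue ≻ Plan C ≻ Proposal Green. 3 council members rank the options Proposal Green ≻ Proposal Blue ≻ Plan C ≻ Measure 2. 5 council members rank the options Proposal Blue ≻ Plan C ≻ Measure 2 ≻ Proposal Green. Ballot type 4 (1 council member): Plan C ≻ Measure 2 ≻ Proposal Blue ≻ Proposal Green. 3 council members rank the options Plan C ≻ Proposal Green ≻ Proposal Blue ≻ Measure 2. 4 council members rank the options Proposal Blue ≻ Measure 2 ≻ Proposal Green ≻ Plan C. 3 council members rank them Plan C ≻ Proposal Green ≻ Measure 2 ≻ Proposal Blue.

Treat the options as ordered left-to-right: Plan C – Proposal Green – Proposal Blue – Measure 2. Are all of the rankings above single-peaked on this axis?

Axis positions: Plan C=1, Proposal Green=2, Proposal Blue=3, Measure 2=4.
Ballot type 1: ranking walks positions 4-3-1-2; Plan C is ranked above Proposal Green even though Proposal Green lies between Plan C and the peak Measure 2 on the axis — preferences dip and rise again. Not single-peaked.
Ballot type 2 (peak Proposal Green at position 2): ranking walks positions 2-3-1-4, expanding outward from the peak — single-peaked.
Ballot type 3: ranking walks positions 3-1-4-2; Plan C is ranked above Proposal Green even though Proposal Green lies between Plan C and the peak Proposal Blue on the axis — preferences dip and rise again. Not single-peaked.
Ballot type 4: ranking walks positions 1-4-3-2; Measure 2 is ranked above Proposal Green even though Proposal Green lies between Measure 2 and the peak Plan C on the axis — preferences dip and rise again. Not single-peaked.
Ballot type 5 (peak Plan C at position 1): ranking walks positions 1-2-3-4, expanding outward from the peak — single-peaked.
Ballot type 6 (peak Proposal Blue at position 3): ranking walks positions 3-4-2-1, expanding outward from the peak — single-peaked.
Ballot type 7: ranking walks positions 1-2-4-3; Measure 2 is ranked above Proposal Blue even though Proposal Blue lies between Measure 2 and the peak Plan C on the axis — preferences dip and rise again. Not single-peaked.
Ballot type 1 violates single-peakedness, so the profile is not single-peaked on this axis.

no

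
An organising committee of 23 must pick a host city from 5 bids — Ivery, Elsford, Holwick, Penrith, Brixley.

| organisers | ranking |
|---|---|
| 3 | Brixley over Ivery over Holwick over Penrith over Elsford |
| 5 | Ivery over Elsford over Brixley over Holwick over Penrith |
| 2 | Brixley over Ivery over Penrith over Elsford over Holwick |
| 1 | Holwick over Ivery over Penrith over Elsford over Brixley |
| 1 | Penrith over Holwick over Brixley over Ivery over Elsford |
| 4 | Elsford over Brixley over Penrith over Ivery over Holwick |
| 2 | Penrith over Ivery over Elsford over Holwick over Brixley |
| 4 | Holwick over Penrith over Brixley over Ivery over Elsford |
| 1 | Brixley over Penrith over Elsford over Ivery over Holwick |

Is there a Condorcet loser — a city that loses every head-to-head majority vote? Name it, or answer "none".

Head-to-head results (23 organisers):
Ivery vs Elsford: 18 to 5, Ivery.
Ivery vs Holwick: Ivery wins 17–6.
Ivery vs Penrith: 3+5+2+1 = 11 for Ivery, 12 for Penrith — Penrith by 12–11.
Ivery vs Brixley: Ivery is ranked higher on 5+1+2 = 8 ballots, Brixley on 15. Brixley wins 15–8.
Elsford vs Holwick: Elsford, 14–9.
Elsford vs Penrith: Penrith wins 14–9.
Elsford vs Brixley: 5+1+4+2 = 12 for Elsford, 11 for Brixley — Elsford by 12–11.
Holwick vs Penrith: Holwick, 13–10.
Holwick vs Brixley: Holwick preferred on 1+1+2+4 = 8 ballots; Brixley wins 15–8.
Penrith vs Brixley: Penrith preferred on 1+1+2+4 = 8 ballots; Brixley wins 15–8.
Each city has at least one pairwise win (Ivery beats Elsford; Elsford beats Holwick; Holwick beats Penrith; Penrith beats Ivery; Brixley beats Ivery) — no Condorcet loser.

none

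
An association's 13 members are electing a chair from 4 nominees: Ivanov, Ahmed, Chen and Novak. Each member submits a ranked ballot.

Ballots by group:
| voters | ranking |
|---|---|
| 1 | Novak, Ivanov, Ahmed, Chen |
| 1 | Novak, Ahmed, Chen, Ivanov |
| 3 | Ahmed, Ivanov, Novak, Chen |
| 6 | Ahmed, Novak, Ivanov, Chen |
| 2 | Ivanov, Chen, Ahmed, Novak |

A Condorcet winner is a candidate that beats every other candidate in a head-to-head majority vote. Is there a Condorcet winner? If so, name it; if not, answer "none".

Check each pair by majority over 13 ballots:
Ivanov–Ahmed: Ahmed 10–3.
Ivanov vs Chen: Ivanov wins 12–1.
Ivanov vs Novak: Ivanov preferred on 3+2 = 5 ballots; Novak wins 8–5.
Ahmed vs Chen: Ahmed is ranked higher on 1+1+3+6 = 11 ballots, Chen on 2. Ahmed wins 11–2.
Ahmed–Novak: Ahmed 11–2.
Chen vs Novak: Chen preferred on 2 ballots; Novak wins 11–2.
Ahmed beats each of Ivanov, Chen, Novak — Ahmed is the Condorcet winner.

Ahmed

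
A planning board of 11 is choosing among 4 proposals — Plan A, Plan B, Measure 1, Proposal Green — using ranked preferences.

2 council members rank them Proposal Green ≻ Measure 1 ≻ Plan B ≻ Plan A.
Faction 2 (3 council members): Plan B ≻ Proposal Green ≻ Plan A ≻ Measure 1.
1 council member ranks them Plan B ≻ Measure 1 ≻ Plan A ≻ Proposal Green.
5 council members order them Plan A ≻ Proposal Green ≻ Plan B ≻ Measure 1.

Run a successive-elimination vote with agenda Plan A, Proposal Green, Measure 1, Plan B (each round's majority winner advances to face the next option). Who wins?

Round 1: Plan A vs Proposal Green — 6–5, Plan A advances.
Round 2: Plan A vs Measure 1 — 8–3, Plan A advances.
Round 3: Plan A vs Plan B — 5–6, Plan B advances.
The agenda winner is Plan B.

Plan B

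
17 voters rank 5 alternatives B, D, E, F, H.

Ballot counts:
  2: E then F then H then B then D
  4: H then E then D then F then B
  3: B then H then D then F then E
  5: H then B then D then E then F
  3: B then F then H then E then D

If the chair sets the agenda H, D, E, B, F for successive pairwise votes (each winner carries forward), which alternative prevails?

Round 1: H vs D — 17–0, H advances.
Round 2: H vs E — 15–2, H advances.
Round 3: H vs B — 11–6, H advances.
Round 4: H vs F — 12–5, H advances.
H survives the agenda.

H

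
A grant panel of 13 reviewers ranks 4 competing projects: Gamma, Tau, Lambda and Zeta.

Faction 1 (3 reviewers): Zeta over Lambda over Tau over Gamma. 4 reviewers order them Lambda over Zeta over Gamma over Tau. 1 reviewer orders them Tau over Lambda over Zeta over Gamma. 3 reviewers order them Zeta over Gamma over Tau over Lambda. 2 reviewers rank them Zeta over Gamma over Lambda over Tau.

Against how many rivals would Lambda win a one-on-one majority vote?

Lambda against each rival (13 reviewers):
Lambda vs Gamma: 8 to 5, Lambda.
Lambda vs Tau: Lambda, 9–4.
Lambda vs Zeta: Lambda is ranked higher on 4+1 = 5 ballots, Zeta on 8. Zeta wins 8–5.
Lambda beats Gamma, Tau; loses to Zeta — 2 pairwise wins.

2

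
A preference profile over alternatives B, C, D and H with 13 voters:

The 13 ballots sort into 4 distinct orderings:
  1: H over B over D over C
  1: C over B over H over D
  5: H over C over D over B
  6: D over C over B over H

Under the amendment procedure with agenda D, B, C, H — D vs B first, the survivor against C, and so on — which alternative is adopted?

Round 1: D vs B — 11–2, D advances.
Round 2: D vs C — 7–6, D advances.
Round 3: D vs H — 6–7, H advances.
H survives the agenda.

H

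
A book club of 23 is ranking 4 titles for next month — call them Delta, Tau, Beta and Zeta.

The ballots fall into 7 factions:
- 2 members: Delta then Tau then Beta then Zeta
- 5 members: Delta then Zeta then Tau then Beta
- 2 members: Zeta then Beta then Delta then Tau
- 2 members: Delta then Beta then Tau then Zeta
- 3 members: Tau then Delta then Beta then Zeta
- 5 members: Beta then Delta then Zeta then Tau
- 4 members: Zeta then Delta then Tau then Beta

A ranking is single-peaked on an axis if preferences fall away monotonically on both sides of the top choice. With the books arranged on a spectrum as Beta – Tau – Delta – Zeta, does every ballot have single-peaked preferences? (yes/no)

no

Axis positions: Beta=1, Tau=2, Delta=3, Zeta=4.
Faction 1 (peak Delta at position 3): ranking walks positions 3-2-1-4, expanding outward from the peak — single-peaked.
Faction 2 (peak Delta at position 3): ranking walks positions 3-4-2-1, expanding outward from the peak — single-peaked.
Faction 3: ranking walks positions 4-1-3-2; Beta is ranked above Delta even though Delta lies between Beta and the peak Zeta on the axis — preferences dip and rise again. Not single-peaked.
Faction 4: ranking walks positions 3-1-2-4; Beta is ranked above Tau even though Tau lies between Beta and the peak Delta on the axis — preferences dip and rise again. Not single-peaked.
Faction 5 (peak Tau at position 2): ranking walks positions 2-3-1-4, expanding outward from the peak — single-peaked.
Faction 6: ranking walks positions 1-3-4-2; Delta is ranked above Tau even though Tau lies between Delta and the peak Beta on the axis — preferences dip and rise again. Not single-peaked.
Faction 7 (peak Zeta at position 4): ranking walks positions 4-3-2-1, expanding outward from the peak — single-peaked.
Faction 3 violates single-peakedness, so the profile is not single-peaked on this axis.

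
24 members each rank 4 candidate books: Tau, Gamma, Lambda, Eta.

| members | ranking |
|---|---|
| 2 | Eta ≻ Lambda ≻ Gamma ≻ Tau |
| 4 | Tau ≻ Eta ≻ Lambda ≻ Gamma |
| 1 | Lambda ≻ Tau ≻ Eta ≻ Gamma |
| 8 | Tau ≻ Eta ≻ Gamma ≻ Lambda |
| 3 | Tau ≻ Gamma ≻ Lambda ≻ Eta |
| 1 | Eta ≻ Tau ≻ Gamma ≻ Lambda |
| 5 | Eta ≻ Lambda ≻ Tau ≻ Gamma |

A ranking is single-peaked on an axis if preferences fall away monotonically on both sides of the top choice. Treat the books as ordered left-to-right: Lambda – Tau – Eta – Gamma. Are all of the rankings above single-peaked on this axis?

Axis positions: Lambda=1, Tau=2, Eta=3, Gamma=4.
Bloc 1: ranking walks positions 3-1-4-2; Lambda is ranked above Tau even though Tau lies between Lambda and the peak Eta on the axis — preferences dip and rise again. Not single-peaked.
Bloc 2 (peak Tau at position 2): ranking walks positions 2-3-1-4, expanding outward from the peak — single-peaked.
Bloc 3 (peak Lambda at position 1): ranking walks positions 1-2-3-4, expanding outward from the peak — single-peaked.
Bloc 4 (peak Tau at position 2): ranking walks positions 2-3-4-1, expanding outward from the peak — single-peaked.
Bloc 5: ranking walks positions 2-4-1-3; Gamma is ranked above Eta even though Eta lies between Gamma and the peak Tau on the axis — preferences dip and rise again. Not single-peaked.
Bloc 6 (peak Eta at position 3): ranking walks positions 3-2-4-1, expanding outward from the peak — single-peaked.
Bloc 7: ranking walks positions 3-1-2-4; Lambda is ranked above Tau even though Tau lies between Lambda and the peak Eta on the axis — preferences dip and rise again. Not single-peaked.
Bloc 1 violates single-peakedness, so the profile is not single-peaked on this axis.

no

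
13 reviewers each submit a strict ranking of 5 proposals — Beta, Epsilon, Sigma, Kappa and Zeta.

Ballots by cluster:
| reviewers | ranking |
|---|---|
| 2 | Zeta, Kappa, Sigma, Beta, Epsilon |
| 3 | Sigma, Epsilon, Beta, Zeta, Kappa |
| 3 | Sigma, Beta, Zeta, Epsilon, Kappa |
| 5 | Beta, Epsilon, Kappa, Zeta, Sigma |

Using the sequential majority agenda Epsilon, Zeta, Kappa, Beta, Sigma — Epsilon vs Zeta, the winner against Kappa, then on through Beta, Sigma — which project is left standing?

Sigma

Round 1: Epsilon vs Zeta — 8–5, Epsilon advances.
Round 2: Epsilon vs Kappa — 11–2, Epsilon advances.
Round 3: Epsilon vs Beta — 3–10, Beta advances.
Round 4: Beta vs Sigma — 5–8, Sigma advances.
Sigma survives the agenda.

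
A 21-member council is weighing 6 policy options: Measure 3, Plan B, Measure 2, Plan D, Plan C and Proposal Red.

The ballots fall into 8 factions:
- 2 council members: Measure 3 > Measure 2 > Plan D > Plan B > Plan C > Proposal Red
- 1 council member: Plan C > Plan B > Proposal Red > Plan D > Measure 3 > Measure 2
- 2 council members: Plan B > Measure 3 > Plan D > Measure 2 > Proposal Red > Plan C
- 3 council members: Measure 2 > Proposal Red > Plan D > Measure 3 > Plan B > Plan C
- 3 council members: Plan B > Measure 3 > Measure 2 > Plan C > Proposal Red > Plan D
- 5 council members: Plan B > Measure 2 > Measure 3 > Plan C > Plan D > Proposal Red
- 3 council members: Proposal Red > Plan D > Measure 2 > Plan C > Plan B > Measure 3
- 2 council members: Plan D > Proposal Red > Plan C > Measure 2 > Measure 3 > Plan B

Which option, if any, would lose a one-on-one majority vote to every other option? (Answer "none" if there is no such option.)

Proposal Red

Head-to-head results (21 council members):
Measure 3 vs Plan B: 7 to 14, Plan B.
Measure 3 vs Measure 2: Measure 2 wins 13–8.
Measure 3 vs Plan D: 12 to 9, Measure 3.
Measure 3 vs Plan C: 15 to 6, Measure 3.
Measure 3 vs Proposal Red: 2+2+3+5 = 12 for Measure 3, 9 for Proposal Red — Measure 3 by 12–9.
Plan B vs Measure 2: Plan B is ranked higher on 1+2+3+5 = 11 ballots, Measure 2 on 10. Plan B wins 11–10.
Plan B vs Plan D: 1+2+3+5 = 11 for Plan B, 10 for Plan D — Plan B by 11–10.
Plan B–Plan C: Plan B 15–6.
Plan B–Proposal Red: Plan B 13–8.
Measure 2 vs Plan D: Measure 2, 13–8.
Measure 2 vs Plan C: 2+2+3+3+5+3 = 18 for Measure 2, 3 for Plan C — Measure 2 by 18–3.
Measure 2 vs Proposal Red: Measure 2, 15–6.
Plan D vs Plan C: Plan D wins 12–9.
Plan D vs Proposal Red: Plan D wins 11–10.
Plan C–Proposal Red: Plan C 11–10.
Proposal Red is beaten in every head-to-head and is the Condorcet loser.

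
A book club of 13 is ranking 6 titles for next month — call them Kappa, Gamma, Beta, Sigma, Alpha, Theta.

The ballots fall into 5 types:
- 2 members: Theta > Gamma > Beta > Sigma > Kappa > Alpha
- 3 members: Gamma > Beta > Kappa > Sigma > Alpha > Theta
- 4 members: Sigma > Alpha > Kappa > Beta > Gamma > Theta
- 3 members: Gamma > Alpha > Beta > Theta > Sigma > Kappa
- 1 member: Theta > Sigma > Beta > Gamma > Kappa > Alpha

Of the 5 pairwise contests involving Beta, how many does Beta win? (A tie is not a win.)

Beta against each rival (13 members):
Beta vs Kappa: 2+3+3+1 = 9 for Beta, 4 for Kappa — Beta by 9–4.
Beta vs Gamma: 5 to 8, Gamma.
Beta–Sigma: Beta 8–5.
Beta vs Alpha: Alpha wins 7–6.
Beta vs Theta: Beta is ranked higher on 3+4+3 = 10 ballots, Theta on 3. Beta wins 10–3.
Beta beats Kappa, Sigma, Theta; loses to Gamma, Alpha — 3 pairwise wins.

3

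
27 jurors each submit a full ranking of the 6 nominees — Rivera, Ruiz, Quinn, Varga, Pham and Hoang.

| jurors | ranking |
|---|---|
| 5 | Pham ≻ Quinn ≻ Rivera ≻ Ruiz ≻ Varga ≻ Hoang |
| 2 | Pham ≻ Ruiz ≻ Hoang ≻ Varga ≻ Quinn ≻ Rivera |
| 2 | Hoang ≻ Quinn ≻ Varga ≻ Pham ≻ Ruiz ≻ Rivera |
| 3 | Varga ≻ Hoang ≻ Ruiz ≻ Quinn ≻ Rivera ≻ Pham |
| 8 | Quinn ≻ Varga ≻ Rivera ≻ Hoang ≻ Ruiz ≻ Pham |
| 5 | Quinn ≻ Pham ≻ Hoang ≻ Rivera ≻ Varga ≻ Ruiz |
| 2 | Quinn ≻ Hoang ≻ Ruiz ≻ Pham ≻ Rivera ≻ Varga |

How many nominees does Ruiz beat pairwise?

0

Ruiz against each rival (27 jurors):
Ruiz vs Rivera: 2+2+3+2 = 9 for Ruiz, 18 for Rivera — Rivera by 18–9.
Ruiz vs Quinn: Ruiz is ranked higher on 2+3 = 5 ballots, Quinn on 22. Quinn wins 22–5.
Ruiz vs Varga: Ruiz is ranked higher on 5+2+2 = 9 ballots, Varga on 18. Varga wins 18–9.
Ruiz vs Pham: Ruiz is ranked higher on 3+8+2 = 13 ballots, Pham on 14. Pham wins 14–13.
Ruiz–Hoang: Hoang 20–7.
Ruiz beats no one; loses to Rivera, Quinn, Varga, Pham, Hoang — 0 pairwise wins.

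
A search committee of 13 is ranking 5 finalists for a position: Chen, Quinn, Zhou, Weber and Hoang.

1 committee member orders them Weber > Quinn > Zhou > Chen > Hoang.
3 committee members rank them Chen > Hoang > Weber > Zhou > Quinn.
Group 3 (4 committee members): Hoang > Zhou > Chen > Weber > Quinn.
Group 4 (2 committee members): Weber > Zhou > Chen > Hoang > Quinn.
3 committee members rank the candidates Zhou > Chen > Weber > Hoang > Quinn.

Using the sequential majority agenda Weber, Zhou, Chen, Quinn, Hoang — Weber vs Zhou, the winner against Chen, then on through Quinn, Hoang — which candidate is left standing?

Round 1: Weber vs Zhou — 6–7, Zhou advances.
Round 2: Zhou vs Chen — 10–3, Zhou advances.
Round 3: Zhou vs Quinn — 12–1, Zhou advances.
Round 4: Zhou vs Hoang — 6–7, Hoang advances.
Hoang survives the agenda.

Hoang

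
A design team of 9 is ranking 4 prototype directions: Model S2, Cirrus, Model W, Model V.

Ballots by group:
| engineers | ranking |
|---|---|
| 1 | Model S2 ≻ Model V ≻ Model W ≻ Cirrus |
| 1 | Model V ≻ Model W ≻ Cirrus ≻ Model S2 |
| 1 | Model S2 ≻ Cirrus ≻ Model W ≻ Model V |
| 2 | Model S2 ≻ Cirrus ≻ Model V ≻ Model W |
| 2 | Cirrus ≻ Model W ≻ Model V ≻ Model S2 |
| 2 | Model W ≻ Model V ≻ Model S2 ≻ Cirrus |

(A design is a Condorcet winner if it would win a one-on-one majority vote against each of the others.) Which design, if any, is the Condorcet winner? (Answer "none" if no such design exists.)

none

Check each pair by majority over 9 ballots:
Model S2 vs Cirrus: Model S2 wins 6–3.
Model S2 vs Model W: Model W, 5–4.
Model S2–Model V: Model V 5–4.
Cirrus vs Model W: Cirrus, 5–4.
Cirrus vs Model V: Cirrus, 5–4.
Model W vs Model V: Model W, 5–4.
Each design drops at least one matchup (Model S2 loses to Model W; Cirrus loses to Model S2; Model W loses to Cirrus; Model V loses to Cirrus); the cycle Model S2 > Cirrus > Model W > Model S2 rules out a Condorcet winner.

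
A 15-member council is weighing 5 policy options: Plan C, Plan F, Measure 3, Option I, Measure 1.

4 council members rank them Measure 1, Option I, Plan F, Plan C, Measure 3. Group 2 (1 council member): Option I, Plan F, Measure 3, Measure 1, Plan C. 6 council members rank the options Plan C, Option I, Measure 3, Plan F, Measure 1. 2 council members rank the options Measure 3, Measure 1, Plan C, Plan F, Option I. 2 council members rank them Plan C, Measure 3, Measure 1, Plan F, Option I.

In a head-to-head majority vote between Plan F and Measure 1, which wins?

Ballots ranking Plan F above Measure 1: 1 + 6 = 7.
Ballots ranking Measure 1 above Plan F: 15 − 7 = 8.
Measure 1 wins the head-to-head 8–7.

Measure 1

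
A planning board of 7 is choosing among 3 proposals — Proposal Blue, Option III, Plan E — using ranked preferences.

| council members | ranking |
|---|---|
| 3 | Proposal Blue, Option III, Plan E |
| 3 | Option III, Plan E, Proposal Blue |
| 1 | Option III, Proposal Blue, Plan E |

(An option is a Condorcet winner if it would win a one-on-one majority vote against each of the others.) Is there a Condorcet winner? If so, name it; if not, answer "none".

Option III

Head-to-head results (7 council members):
Proposal Blue–Option III: Option III 4–3.
Proposal Blue vs Plan E: Proposal Blue preferred on 3+1 = 4 ballots; Proposal Blue wins 4–3.
Option III vs Plan E: Option III wins 7–0.
Option III beats each of Proposal Blue, Plan E — Option III is the Condorcet winner.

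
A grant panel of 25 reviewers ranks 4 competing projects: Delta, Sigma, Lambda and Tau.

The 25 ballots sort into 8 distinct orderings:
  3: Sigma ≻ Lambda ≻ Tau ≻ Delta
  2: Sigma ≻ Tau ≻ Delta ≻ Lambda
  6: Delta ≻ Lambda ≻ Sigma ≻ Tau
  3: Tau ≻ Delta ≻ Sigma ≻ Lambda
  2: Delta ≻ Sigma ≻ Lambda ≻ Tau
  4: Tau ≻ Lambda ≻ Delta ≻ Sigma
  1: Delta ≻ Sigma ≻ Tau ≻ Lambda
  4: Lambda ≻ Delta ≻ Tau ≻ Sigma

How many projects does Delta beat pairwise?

3

Delta against each rival (25 reviewers):
Delta vs Sigma: Delta wins 20–5.
Delta vs Lambda: 14 to 11, Delta.
Delta–Tau: Delta 13–12.
Delta beats Sigma, Lambda, Tau — 3 pairwise wins.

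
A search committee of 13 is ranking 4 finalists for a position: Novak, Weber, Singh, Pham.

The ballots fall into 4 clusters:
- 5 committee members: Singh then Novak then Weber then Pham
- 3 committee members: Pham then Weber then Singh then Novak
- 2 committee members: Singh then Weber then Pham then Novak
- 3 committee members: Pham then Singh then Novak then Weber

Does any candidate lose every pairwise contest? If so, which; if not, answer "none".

Head-to-head results (13 committee members):
Novak vs Weber: 8 to 5, Novak.
Novak–Singh: Singh 13–0.
Novak vs Pham: Pham, 8–5.
Weber vs Singh: 3 to 10, Singh.
Weber vs Pham: Weber is ranked higher on 5+2 = 7 ballots, Pham on 6. Weber wins 7–6.
Singh vs Pham: Singh wins 7–6.
Every candidate wins at least one matchup (Novak beats Weber; Weber beats Pham; Singh beats Novak; Pham beats Novak), so there is no Condorcet loser.

none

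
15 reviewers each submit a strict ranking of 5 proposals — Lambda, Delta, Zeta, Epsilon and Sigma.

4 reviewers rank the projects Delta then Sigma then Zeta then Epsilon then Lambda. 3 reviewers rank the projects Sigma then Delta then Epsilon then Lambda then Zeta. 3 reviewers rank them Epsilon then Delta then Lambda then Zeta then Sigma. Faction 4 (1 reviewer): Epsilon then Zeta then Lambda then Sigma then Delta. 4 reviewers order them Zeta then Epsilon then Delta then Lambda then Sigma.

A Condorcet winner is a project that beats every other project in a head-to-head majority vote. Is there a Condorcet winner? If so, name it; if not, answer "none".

none

Head-to-head results (15 reviewers):
Lambda vs Delta: 1 for Lambda, 14 for Delta — Delta by 14–1.
Lambda vs Zeta: 6 to 9, Zeta.
Lambda vs Epsilon: Lambda is ranked higher on 0 ballots, Epsilon on 15. Epsilon wins 15–0.
Lambda vs Sigma: 3+1+4 = 8 for Lambda, 7 for Sigma — Lambda by 8–7.
Delta vs Zeta: 4+3+3 = 10 for Delta, 5 for Zeta — Delta by 10–5.
Delta vs Epsilon: Delta is ranked higher on 4+3 = 7 ballots, Epsilon on 8. Epsilon wins 8–7.
Delta vs Sigma: Delta is ranked higher on 4+3+4 = 11 ballots, Sigma on 4. Delta wins 11–4.
Zeta vs Epsilon: Zeta preferred on 4+4 = 8 ballots; Zeta wins 8–7.
Zeta vs Sigma: Zeta preferred on 3+1+4 = 8 ballots; Zeta wins 8–7.
Epsilon vs Sigma: 3+1+4 = 8 for Epsilon, 7 for Sigma — Epsilon by 8–7.
Each project drops at least one matchup (Lambda loses to Delta; Delta loses to Epsilon; Zeta loses to Delta; Epsilon loses to Zeta; Sigma loses to Lambda); the cycle Delta → Zeta → Epsilon → Delta rules out a Condorcet winner.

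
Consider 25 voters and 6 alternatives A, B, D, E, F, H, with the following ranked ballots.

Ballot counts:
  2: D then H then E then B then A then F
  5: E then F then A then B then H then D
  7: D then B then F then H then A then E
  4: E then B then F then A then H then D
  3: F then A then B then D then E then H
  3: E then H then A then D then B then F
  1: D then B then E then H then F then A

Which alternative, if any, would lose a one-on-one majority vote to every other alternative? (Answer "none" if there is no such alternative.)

Head-to-head results (25 voters):
A vs B: 11 to 14, B.
A vs D: A, 15–10.
A vs E: 10 to 15, E.
A vs F: 5 to 20, F.
A vs H: 5+4+3 = 12 for A, 13 for H — H by 13–12.
B vs D: D wins 13–12.
B vs E: 7+3+1 = 11 for B, 14 for E — E by 14–11.
B vs F: B wins 17–8.
B vs H: 5+7+4+3+1 = 20 for B, 5 for H — B by 20–5.
D vs E: D is ranked higher on 2+7+3+1 = 13 ballots, E on 12. D wins 13–12.
D–F: D 13–12.
D vs H: D is ranked higher on 2+7+3+1 = 13 ballots, H on 12. D wins 13–12.
E vs F: E, 15–10.
E–H: E 16–9.
F vs H: F preferred on 5+7+4+3 = 19 ballots; F wins 19–6.
No alternative is winless: A beats D; B beats A; D beats B; E beats A; F beats A; H beats A. There is no Condorcet loser.

none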